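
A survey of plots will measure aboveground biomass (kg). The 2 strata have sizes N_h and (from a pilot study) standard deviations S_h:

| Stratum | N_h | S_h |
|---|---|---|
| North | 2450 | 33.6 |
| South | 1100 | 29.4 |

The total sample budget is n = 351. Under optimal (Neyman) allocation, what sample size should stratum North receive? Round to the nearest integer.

252

Neyman allocation: n_h = n · N_h S_h / Σ N_i S_i, with n = 351.
  stratum North: N_h·S_h = 2450·33.6 = 82320.00
  stratum South: N_h·S_h = 1100·29.4 = 32340.00
Σ N_h S_h = 114660.00
n for stratum North = 351·82320.00/114660.00 = 252.000 → 252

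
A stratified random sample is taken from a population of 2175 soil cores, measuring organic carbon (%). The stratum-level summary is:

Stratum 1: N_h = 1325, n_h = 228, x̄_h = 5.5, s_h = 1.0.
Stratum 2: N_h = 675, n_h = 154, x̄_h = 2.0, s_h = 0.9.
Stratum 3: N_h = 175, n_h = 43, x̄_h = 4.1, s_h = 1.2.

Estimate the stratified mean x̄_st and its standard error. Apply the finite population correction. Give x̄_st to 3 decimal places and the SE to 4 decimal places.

x̄_st ≈ 4.301, SE ≈ 0.0436

x̄_st = Σ W_h x̄_h = (1325·5.5 + 675·2.0 + 175·4.1)/2175 = 4.30115
V̂(x̄_st) = Σ W_h² (1 − n_h/N_h) s_h²/n_h, with W_h = N_h/N and N = 2175:
  stratum 1: (1325/2175)²·(1 − 228/1325)·1.0²/228 = 0.00134763
  stratum 2: (675/2175)²·(1 − 154/675)·0.9²/154 = 0.000391009
  stratum 3: (175/2175)²·(1 − 43/175)·1.2²/43 = 0.000163526
V̂(x̄_st) = 0.00190216
SE(x̄_st) = √0.00190216 = 0.0436138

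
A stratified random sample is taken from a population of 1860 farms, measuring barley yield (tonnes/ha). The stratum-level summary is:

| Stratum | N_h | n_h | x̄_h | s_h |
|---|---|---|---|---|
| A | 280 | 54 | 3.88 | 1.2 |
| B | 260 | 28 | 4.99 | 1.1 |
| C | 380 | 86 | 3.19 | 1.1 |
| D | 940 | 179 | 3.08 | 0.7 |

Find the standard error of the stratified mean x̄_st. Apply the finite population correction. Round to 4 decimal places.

SE(x̄_st) ≈ 0.0476

V̂(x̄_st) = Σ W_h² (1 − n_h/N_h) s_h²/n_h, with W_h = N_h/N and N = 1860:
  stratum A: (280/1860)²·(1 − 54/280)·1.2²/54 = 0.000487764
  stratum B: (260/1860)²·(1 − 28/260)·1.1²/28 = 0.000753464
  stratum C: (380/1860)²·(1 − 86/380)·1.1²/86 = 0.000454351
  stratum D: (940/1860)²·(1 − 179/940)·0.7²/179 = 0.000566017
V̂(x̄_st) = 0.0022616
SE(x̄_st) = √0.0022616 = 0.0475562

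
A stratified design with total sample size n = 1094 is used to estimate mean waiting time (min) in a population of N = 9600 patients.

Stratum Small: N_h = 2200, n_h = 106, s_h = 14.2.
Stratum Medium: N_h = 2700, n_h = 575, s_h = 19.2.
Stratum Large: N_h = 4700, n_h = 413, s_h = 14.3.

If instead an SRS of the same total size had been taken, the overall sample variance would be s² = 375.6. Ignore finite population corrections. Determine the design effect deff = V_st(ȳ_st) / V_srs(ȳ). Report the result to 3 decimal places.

V̂(ȳ_st) = Σ W_h² s_h²/n_h, with W_h = N_h/N and N = 9600:
  stratum Small: (2200/9600)²·14.2²/106 = 0.0999019
  stratum Medium: (2700/9600)²·19.2²/575 = 0.050713
  stratum Large: (4700/9600)²·14.3²/413 = 0.118679
V_st = 0.269294
V_srs = s²/n = 375.6/1094 = 0.343327
deff = V_st / V_srs = 0.269294/0.343327 = 0.7844

deff ≈ 0.784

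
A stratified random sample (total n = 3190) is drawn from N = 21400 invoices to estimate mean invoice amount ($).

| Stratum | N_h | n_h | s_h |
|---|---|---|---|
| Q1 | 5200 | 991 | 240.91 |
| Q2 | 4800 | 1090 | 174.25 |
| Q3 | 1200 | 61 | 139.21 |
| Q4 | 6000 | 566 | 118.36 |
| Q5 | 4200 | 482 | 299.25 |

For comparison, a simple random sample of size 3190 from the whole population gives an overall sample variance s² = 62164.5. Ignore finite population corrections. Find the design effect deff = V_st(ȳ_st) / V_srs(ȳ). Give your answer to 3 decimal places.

deff ≈ 0.768

V̂(ȳ_st) = Σ W_h² s_h²/n_h, with W_h = N_h/N and N = 21400:
  stratum Q1: (5200/21400)²·240.91²/991 = 3.45792
  stratum Q2: (4800/21400)²·174.25²/1090 = 1.40144
  stratum Q3: (1200/21400)²·139.21²/61 = 0.998955
  stratum Q4: (6000/21400)²·118.36²/566 = 1.94567
  stratum Q5: (4200/21400)²·299.25²/482 = 7.15636
V_st = 14.9603
V_srs = s²/n = 62164.5/3190 = 19.4873
deff = V_st / V_srs = 14.9603/19.4873 = 0.7677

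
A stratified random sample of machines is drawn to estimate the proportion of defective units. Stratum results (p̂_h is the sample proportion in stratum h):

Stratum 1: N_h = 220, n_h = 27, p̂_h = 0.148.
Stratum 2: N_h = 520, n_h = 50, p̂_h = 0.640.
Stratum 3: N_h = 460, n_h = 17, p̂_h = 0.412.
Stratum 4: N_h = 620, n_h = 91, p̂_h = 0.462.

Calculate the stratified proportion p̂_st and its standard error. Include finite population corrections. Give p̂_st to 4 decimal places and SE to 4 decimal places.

N = 1820; stratum weights W_h = N_h/N.
p̂_st = Σ W_h p̂_h = (220·0.148 + 520·0.640 + 460·0.412 + 620·0.462)/1820 = 0.46226
V̂(p̂_st) = Σ W_h² (1 − n_h/N_h) p̂_h(1−p̂_h)/(n_h−1):
  stratum 1: (220/1820)²·(1 − 27/220)·0.148·0.852/26 = 6.21678e-05
  stratum 2: (520/1820)²·(1 − 50/520)·0.640·0.360/49 = 0.000346932
  stratum 3: (460/1820)²·(1 − 17/460)·0.412·0.588/16 = 0.00093148
  stratum 4: (620/1820)²·(1 − 91/620)·0.462·0.538/90 = 0.000273455
V̂(p̂_st) = 0.00161403; SE = √V̂ = 0.0401751

p̂_st ≈ 0.4623, SE ≈ 0.0402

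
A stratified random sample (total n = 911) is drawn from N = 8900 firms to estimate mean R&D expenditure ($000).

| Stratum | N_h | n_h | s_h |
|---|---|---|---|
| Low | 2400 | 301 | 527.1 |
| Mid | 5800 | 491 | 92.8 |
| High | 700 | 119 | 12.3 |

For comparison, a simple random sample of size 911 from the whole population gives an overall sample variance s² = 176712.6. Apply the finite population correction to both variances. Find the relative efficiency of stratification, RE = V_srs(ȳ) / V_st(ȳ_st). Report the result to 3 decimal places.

RE ≈ 2.657

V̂(ȳ_st) = Σ W_h² (1 − n_h/N_h) s_h²/n_h, with W_h = N_h/N and N = 8900:
  stratum Low: (2400/8900)²·(1 − 301/2400)·527.1²/301 = 58.7034
  stratum Mid: (5800/8900)²·(1 − 491/5800)·92.8²/491 = 6.81829
  stratum High: (700/8900)²·(1 − 119/700)·12.3²/119 = 0.00652766
V_st = 65.5282
V_srs = (1 − 911/8900)·176712.6/911 = 174.121
Relative efficiency = V_srs / V_st = 174.121/65.5282 = 2.6572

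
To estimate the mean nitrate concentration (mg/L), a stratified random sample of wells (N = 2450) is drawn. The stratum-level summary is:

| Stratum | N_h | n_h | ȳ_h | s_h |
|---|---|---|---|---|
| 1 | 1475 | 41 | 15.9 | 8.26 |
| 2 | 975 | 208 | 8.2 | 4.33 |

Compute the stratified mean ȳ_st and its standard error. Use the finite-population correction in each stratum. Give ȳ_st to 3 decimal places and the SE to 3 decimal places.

ȳ_st ≈ 12.836, SE ≈ 0.773

ȳ_st = Σ W_h ȳ_h = (1475·15.9 + 975·8.2)/2450 = 12.83571
V̂(ȳ_st) = Σ W_h² (1 − n_h/N_h) s_h²/n_h, with W_h = N_h/N and N = 2450:
  stratum 1: (1475/2450)²·(1 − 41/1475)·8.26²/41 = 0.586388
  stratum 2: (975/2450)²·(1 − 208/975)·4.33²/208 = 0.01123
V̂(ȳ_st) = 0.597618
SE(ȳ_st) = √0.597618 = 0.773058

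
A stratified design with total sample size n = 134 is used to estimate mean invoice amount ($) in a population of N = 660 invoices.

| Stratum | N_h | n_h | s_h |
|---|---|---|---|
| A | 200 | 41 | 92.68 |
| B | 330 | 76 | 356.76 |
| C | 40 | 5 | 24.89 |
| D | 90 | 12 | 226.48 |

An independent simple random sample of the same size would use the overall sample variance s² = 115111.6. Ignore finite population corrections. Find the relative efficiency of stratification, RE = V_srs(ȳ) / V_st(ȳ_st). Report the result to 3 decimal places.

V̂(ȳ_st) = Σ W_h² s_h²/n_h, with W_h = N_h/N and N = 660:
  stratum A: (200/660)²·92.68²/41 = 19.238
  stratum B: (330/660)²·356.76²/76 = 418.677
  stratum C: (40/660)²·24.89²/5 = 0.455105
  stratum D: (90/660)²·226.48²/12 = 79.4832
V_st = 517.853
V_srs = s²/n = 115111.6/134 = 859.042
Relative efficiency = V_srs / V_st = 859.042/517.853 = 1.6589

RE ≈ 1.659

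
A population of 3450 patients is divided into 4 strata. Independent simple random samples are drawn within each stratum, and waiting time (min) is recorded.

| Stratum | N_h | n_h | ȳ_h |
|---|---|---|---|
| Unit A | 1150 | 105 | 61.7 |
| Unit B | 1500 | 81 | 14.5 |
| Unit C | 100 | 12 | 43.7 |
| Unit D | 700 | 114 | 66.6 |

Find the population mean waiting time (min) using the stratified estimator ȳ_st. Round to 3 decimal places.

ȳ_st ≈ 41.651

N = Σ N_h = 3450. Stratum weights W_h = N_h/N.
ȳ_st = (1150·61.7 + 1500·14.5 + 100·43.7 + 700·66.6) / 3450 = 41.65072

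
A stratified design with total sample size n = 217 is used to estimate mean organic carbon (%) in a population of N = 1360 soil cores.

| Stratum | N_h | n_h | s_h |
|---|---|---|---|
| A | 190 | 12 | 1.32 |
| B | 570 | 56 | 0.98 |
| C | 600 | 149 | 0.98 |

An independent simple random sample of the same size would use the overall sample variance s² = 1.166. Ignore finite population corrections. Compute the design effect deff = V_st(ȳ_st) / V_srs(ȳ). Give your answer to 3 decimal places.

V̂(ȳ_st) = Σ W_h² s_h²/n_h, with W_h = N_h/N and N = 1360:
  stratum A: (190/1360)²·1.32²/12 = 0.00283397
  stratum B: (570/1360)²·0.98²/56 = 0.00301256
  stratum C: (600/1360)²·0.98²/149 = 0.00125456
V_st = 0.00710109
V_srs = s²/n = 1.166/217 = 0.00537327
deff = V_st / V_srs = 0.00710109/0.00537327 = 1.3216

deff ≈ 1.322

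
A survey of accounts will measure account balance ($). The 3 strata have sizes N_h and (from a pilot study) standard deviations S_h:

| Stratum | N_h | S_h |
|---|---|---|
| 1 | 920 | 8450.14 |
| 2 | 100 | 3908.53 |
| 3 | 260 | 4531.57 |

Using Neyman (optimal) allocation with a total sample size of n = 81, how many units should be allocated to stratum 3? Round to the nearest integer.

Neyman allocation: n_h = n · N_h S_h / Σ N_i S_i, with n = 81.
  stratum 1: N_h·S_h = 920·8450.14 = 7774128.80
  stratum 2: N_h·S_h = 100·3908.53 = 390853.00
  stratum 3: N_h·S_h = 260·4531.57 = 1178208.20
Σ N_h S_h = 9343190.00
n for stratum 3 = 81·1178208.20/9343190.00 = 10.214 → 10

10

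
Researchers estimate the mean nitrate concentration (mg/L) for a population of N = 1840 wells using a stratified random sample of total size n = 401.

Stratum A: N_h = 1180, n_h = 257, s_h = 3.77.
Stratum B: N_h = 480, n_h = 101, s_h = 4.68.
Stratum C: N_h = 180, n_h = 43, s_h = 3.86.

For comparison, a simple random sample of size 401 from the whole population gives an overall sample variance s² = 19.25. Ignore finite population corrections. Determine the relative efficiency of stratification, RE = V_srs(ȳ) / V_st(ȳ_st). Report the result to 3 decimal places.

V̂(ȳ_st) = Σ W_h² s_h²/n_h, with W_h = N_h/N and N = 1840:
  stratum A: (1180/1840)²·3.77²/257 = 0.0227446
  stratum B: (480/1840)²·4.68²/101 = 0.0147576
  stratum C: (180/1840)²·3.86²/43 = 0.00331601
V_st = 0.0408182
V_srs = s²/n = 19.25/401 = 0.048005
Relative efficiency = V_srs / V_st = 0.048005/0.0408182 = 1.1761

RE ≈ 1.176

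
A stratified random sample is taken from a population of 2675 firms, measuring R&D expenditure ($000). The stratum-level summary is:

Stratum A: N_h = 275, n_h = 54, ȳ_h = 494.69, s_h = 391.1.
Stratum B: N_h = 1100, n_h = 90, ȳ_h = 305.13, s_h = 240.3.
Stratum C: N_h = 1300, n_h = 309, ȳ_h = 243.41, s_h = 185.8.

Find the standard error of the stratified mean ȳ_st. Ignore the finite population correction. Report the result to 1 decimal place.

V̂(ȳ_st) = Σ W_h² s_h²/n_h, with W_h = N_h/N and N = 2675:
  stratum A: (275/2675)²·391.1²/54 = 29.9364
  stratum B: (1100/2675)²·240.3²/90 = 108.493
  stratum C: (1300/2675)²·185.8²/309 = 26.3859
V̂(ȳ_st) = 164.816
SE(ȳ_st) = √164.816 = 12.8381

SE(ȳ_st) ≈ 12.8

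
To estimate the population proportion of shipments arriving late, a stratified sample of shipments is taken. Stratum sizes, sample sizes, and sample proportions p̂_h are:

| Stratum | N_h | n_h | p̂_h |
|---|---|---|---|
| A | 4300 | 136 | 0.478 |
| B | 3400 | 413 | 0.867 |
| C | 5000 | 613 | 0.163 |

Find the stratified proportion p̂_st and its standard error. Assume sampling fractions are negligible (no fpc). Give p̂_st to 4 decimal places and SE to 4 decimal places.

p̂_st ≈ 0.4581, SE ≈ 0.0163

N = 12700; stratum weights W_h = N_h/N.
p̂_st = Σ W_h p̂_h = (4300·0.478 + 3400·0.867 + 5000·0.163)/12700 = 0.45813
V̂(p̂_st) = Σ W_h² p̂_h(1−p̂_h)/(n_h−1):
  stratum A: (4300/12700)²·0.478·0.522/135 = 0.000211882
  stratum B: (3400/12700)²·0.867·0.133/412 = 2.00597e-05
  stratum C: (5000/12700)²·0.163·0.837/612 = 3.45537e-05
V̂(p̂_st) = 0.000266495; SE = √V̂ = 0.0163247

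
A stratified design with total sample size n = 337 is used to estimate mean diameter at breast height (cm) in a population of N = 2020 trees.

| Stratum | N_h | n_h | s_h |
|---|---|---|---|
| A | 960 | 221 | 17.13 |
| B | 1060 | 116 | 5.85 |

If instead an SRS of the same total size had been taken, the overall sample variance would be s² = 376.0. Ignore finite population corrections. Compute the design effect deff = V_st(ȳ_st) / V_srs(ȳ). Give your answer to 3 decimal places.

deff ≈ 0.342

V̂(ȳ_st) = Σ W_h² s_h²/n_h, with W_h = N_h/N and N = 2020:
  stratum A: (960/2020)²·17.13²/221 = 0.29989
  stratum B: (1060/2020)²·5.85²/116 = 0.0812387
V_st = 0.381129
V_srs = s²/n = 376.0/337 = 1.11573
deff = V_st / V_srs = 0.381129/1.11573 = 0.3416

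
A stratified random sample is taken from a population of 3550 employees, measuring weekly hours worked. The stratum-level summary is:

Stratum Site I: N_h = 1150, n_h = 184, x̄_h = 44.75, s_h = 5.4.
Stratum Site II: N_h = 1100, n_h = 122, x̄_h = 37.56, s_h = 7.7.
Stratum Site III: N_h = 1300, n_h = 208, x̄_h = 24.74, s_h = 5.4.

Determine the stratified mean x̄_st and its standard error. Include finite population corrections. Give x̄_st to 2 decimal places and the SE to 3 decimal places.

x̄_st ≈ 35.19, SE ≈ 0.267

x̄_st = Σ W_h x̄_h = (1150·44.75 + 1100·37.56 + 1300·24.74)/3550 = 35.19451
V̂(x̄_st) = Σ W_h² (1 − n_h/N_h) s_h²/n_h, with W_h = N_h/N and N = 3550:
  stratum Site I: (1150/3550)²·(1 − 184/1150)·5.4²/184 = 0.0139697
  stratum Site II: (1100/3550)²·(1 − 122/1100)·7.7²/122 = 0.0414855
  stratum Site III: (1300/3550)²·(1 − 208/1300)·5.4²/208 = 0.0157919
V̂(x̄_st) = 0.0712471
SE(x̄_st) = √0.0712471 = 0.266922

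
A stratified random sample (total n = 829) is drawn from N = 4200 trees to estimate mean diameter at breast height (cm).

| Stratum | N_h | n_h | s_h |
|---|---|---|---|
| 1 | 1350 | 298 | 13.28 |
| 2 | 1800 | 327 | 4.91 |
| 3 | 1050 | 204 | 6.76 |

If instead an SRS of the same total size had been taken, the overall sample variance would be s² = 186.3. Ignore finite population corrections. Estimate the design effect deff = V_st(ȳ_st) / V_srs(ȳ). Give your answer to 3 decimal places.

V̂(ȳ_st) = Σ W_h² s_h²/n_h, with W_h = N_h/N and N = 4200:
  stratum 1: (1350/4200)²·13.28²/298 = 0.0611433
  stratum 2: (1800/4200)²·4.91²/327 = 0.0135413
  stratum 3: (1050/4200)²·6.76²/204 = 0.0140005
V_st = 0.0886851
V_srs = s²/n = 186.3/829 = 0.224729
deff = V_st / V_srs = 0.0886851/0.224729 = 0.3946

deff ≈ 0.395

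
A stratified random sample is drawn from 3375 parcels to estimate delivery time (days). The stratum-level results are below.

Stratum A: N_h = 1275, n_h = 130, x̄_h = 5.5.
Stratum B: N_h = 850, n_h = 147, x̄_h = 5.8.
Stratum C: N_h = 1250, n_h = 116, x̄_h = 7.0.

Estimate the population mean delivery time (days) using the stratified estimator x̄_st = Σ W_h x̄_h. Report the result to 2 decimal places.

N = Σ N_h = 3375. Stratum weights W_h = N_h/N.
x̄_st = (1275·5.5 + 850·5.8 + 1250·7.0) / 3375 = 6.1311

x̄_st ≈ 6.13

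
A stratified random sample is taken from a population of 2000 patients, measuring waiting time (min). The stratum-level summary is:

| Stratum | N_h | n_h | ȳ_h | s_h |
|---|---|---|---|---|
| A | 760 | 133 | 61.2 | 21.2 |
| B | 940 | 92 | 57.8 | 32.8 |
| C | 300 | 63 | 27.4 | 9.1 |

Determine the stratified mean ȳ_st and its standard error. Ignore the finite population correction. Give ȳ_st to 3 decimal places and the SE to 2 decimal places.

ȳ_st ≈ 54.532, SE ≈ 1.76

ȳ_st = Σ W_h ȳ_h = (760·61.2 + 940·57.8 + 300·27.4)/2000 = 54.53200
V̂(ȳ_st) = Σ W_h² s_h²/n_h, with W_h = N_h/N and N = 2000:
  stratum A: (760/2000)²·21.2²/133 = 0.487963
  stratum B: (940/2000)²·32.8²/92 = 2.58319
  stratum C: (300/2000)²·9.1²/63 = 0.029575
V̂(ȳ_st) = 3.10072
SE(ȳ_st) = √3.10072 = 1.76089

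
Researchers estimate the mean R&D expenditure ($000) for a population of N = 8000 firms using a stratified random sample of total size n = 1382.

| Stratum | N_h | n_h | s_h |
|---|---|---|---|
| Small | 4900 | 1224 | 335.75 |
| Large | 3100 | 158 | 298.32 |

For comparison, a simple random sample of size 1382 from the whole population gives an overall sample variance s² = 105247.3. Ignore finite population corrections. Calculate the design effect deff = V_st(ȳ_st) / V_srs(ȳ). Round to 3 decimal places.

deff ≈ 1.564

V̂(ȳ_st) = Σ W_h² s_h²/n_h, with W_h = N_h/N and N = 8000:
  stratum Small: (4900/8000)²·335.75²/1224 = 34.5512
  stratum Large: (3100/8000)²·298.32²/158 = 84.5768
V_st = 119.128
V_srs = s²/n = 105247.3/1382 = 76.1558
deff = V_st / V_srs = 119.128/76.1558 = 1.5643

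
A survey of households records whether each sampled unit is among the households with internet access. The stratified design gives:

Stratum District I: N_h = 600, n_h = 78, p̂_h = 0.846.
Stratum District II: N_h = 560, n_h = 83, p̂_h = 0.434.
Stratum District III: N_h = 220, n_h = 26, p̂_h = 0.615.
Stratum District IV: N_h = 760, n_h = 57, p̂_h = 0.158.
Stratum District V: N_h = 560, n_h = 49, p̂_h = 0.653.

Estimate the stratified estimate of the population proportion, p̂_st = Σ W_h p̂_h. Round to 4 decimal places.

N = 2700; stratum weights W_h = N_h/N.
p̂_st = Σ W_h p̂_h = (600·0.846 + 560·0.434 + 220·0.615 + 760·0.158 + 560·0.653)/2700 = 0.50804

p̂_st ≈ 0.5080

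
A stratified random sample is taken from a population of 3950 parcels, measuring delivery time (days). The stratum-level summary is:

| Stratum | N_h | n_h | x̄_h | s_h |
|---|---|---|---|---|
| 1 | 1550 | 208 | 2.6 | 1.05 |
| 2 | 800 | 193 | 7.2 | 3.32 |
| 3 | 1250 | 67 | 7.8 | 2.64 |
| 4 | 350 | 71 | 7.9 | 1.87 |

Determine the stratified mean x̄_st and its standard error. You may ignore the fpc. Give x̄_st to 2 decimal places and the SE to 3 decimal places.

x̄_st = Σ W_h x̄_h = (1550·2.6 + 800·7.2 + 1250·7.8 + 350·7.9)/3950 = 5.64684
V̂(x̄_st) = Σ W_h² s_h²/n_h, with W_h = N_h/N and N = 3950:
  stratum 1: (1550/3950)²·1.05²/208 = 0.000816177
  stratum 2: (800/3950)²·3.32²/193 = 0.00234264
  stratum 3: (1250/3950)²·2.64²/67 = 0.0104174
  stratum 4: (350/3950)²·1.87²/71 = 0.000386693
V̂(x̄_st) = 0.0139629
SE(x̄_st) = √0.0139629 = 0.118165

x̄_st ≈ 5.65, SE ≈ 0.118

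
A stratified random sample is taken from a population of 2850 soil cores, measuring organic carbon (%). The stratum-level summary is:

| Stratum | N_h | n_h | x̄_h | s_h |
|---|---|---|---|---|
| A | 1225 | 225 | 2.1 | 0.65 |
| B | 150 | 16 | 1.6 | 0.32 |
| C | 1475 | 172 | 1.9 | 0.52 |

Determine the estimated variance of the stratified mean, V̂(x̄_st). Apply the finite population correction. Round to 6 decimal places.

V̂(x̄_st) = Σ W_h² (1 − n_h/N_h) s_h²/n_h, with W_h = N_h/N and N = 2850:
  stratum A: (1225/2850)²·(1 − 225/1225)·0.65²/225 = 0.000283198
  stratum B: (150/2850)²·(1 − 16/150)·0.32²/16 = 1.58375e-05
  stratum C: (1475/2850)²·(1 − 172/1475)·0.52²/172 = 0.000371985
V̂(x̄_st) = 0.00067102

V̂(x̄_st) ≈ 0.000671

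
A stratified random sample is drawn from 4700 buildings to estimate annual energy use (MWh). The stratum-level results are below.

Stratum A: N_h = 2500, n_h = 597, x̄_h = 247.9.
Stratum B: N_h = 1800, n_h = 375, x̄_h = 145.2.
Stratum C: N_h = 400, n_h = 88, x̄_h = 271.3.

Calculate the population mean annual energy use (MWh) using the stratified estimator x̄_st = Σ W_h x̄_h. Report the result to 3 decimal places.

x̄_st ≈ 210.560

N = Σ N_h = 4700. Stratum weights W_h = N_h/N.
x̄_st = (2500·247.9 + 1800·145.2 + 400·271.3) / 4700 = 210.55957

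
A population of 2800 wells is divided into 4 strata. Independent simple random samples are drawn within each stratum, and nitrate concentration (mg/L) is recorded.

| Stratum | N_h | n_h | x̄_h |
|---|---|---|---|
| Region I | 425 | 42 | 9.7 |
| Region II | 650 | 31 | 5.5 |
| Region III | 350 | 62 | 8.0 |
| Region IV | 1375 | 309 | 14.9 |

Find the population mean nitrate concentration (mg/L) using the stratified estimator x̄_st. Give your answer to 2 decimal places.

N = Σ N_h = 2800. Stratum weights W_h = N_h/N.
x̄_st = (425·9.7 + 650·5.5 + 350·8.0 + 1375·14.9) / 2800 = 11.0661

x̄_st ≈ 11.07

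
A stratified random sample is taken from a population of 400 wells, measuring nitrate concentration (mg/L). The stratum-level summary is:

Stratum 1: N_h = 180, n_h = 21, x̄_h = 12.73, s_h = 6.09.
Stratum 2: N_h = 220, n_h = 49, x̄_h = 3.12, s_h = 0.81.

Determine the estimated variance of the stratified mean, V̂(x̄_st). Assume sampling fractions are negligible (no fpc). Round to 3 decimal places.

V̂(x̄_st) ≈ 0.362

V̂(x̄_st) = Σ W_h² s_h²/n_h, with W_h = N_h/N and N = 400:
  stratum 1: (180/400)²·6.09²/21 = 0.357635
  stratum 2: (220/400)²·0.81²/49 = 0.00405041
V̂(x̄_st) = 0.361686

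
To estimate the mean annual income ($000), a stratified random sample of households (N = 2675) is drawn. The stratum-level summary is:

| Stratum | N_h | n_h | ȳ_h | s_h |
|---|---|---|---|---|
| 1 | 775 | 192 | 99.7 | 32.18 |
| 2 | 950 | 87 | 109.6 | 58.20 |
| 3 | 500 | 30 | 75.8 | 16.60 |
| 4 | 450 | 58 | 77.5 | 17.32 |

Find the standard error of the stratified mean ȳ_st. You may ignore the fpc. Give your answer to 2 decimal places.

SE(ȳ_st) ≈ 2.41

V̂(ȳ_st) = Σ W_h² s_h²/n_h, with W_h = N_h/N and N = 2675:
  stratum 1: (775/2675)²·32.18²/192 = 0.452717
  stratum 2: (950/2675)²·58.20²/87 = 4.91051
  stratum 3: (500/2675)²·16.60²/30 = 0.320913
  stratum 4: (450/2675)²·17.32²/58 = 0.146368
V̂(ȳ_st) = 5.8305
SE(ȳ_st) = √5.8305 = 2.41464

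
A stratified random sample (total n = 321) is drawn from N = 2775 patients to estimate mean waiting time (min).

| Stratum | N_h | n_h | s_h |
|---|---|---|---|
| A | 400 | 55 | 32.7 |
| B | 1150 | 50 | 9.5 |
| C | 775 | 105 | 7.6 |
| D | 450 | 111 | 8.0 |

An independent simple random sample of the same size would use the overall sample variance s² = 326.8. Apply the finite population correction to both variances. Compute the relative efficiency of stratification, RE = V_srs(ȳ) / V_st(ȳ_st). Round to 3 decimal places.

RE ≈ 1.298

V̂(ȳ_st) = Σ W_h² (1 − n_h/N_h) s_h²/n_h, with W_h = N_h/N and N = 2775:
  stratum A: (400/2775)²·(1 − 55/400)·32.7²/55 = 0.348406
  stratum B: (1150/2775)²·(1 − 50/1150)·9.5²/50 = 0.296512
  stratum C: (775/2775)²·(1 − 105/775)·7.6²/105 = 0.0370927
  stratum D: (450/2775)²·(1 − 111/450)·8.0²/111 = 0.011422
V_st = 0.693433
V_srs = (1 − 321/2775)·326.8/321 = 0.900303
Relative efficiency = V_srs / V_st = 0.900303/0.693433 = 1.2983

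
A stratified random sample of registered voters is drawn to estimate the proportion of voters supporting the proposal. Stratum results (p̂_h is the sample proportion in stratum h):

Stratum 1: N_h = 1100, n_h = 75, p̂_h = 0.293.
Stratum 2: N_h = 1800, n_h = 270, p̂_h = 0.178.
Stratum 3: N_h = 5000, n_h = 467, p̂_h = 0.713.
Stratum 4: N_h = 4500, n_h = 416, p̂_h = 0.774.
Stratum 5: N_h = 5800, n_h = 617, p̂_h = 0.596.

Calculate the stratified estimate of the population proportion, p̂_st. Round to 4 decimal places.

p̂_st ≈ 0.6125

N = 18200; stratum weights W_h = N_h/N.
p̂_st = Σ W_h p̂_h = (1100·0.293 + 1800·0.178 + 5000·0.713 + 4500·0.774 + 5800·0.596)/18200 = 0.61250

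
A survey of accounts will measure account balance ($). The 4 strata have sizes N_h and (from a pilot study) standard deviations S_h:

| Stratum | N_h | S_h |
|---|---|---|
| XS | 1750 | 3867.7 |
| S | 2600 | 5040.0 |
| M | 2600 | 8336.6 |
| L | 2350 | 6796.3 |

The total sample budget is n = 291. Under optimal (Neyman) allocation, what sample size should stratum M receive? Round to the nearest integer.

110

Neyman allocation: n_h = n · N_h S_h / Σ N_i S_i, with n = 291.
  stratum XS: N_h·S_h = 1750·3867.7 = 6768475.00
  stratum S: N_h·S_h = 2600·5040.0 = 13104000.00
  stratum M: N_h·S_h = 2600·8336.6 = 21675160.00
  stratum L: N_h·S_h = 2350·6796.3 = 15971305.00
Σ N_h S_h = 57518940.00
n for stratum M = 291·21675160.00/57518940.00 = 109.659 → 110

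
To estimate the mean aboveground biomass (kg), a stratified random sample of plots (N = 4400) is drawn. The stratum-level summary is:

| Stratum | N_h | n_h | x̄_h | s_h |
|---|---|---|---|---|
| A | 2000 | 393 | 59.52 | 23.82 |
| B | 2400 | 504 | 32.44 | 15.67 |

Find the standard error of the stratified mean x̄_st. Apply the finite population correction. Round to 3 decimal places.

V̂(x̄_st) = Σ W_h² (1 − n_h/N_h) s_h²/n_h, with W_h = N_h/N and N = 4400:
  stratum A: (2000/4400)²·(1 − 393/2000)·23.82²/393 = 0.23968
  stratum B: (2400/4400)²·(1 − 504/2400)·15.67²/504 = 0.114512
V̂(x̄_st) = 0.354192
SE(x̄_st) = √0.354192 = 0.59514

SE(x̄_st) ≈ 0.595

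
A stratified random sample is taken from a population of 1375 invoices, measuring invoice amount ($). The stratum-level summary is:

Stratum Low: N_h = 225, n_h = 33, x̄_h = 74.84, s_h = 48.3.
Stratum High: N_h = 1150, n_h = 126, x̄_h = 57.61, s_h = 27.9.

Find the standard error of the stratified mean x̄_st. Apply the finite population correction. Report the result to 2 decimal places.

SE(x̄_st) ≈ 2.34

V̂(x̄_st) = Σ W_h² (1 − n_h/N_h) s_h²/n_h, with W_h = N_h/N and N = 1375:
  stratum Low: (225/1375)²·(1 − 33/225)·48.3²/33 = 1.61532
  stratum High: (1150/1375)²·(1 − 126/1150)·27.9²/126 = 3.84796
V̂(x̄_st) = 5.46328
SE(x̄_st) = √5.46328 = 2.33737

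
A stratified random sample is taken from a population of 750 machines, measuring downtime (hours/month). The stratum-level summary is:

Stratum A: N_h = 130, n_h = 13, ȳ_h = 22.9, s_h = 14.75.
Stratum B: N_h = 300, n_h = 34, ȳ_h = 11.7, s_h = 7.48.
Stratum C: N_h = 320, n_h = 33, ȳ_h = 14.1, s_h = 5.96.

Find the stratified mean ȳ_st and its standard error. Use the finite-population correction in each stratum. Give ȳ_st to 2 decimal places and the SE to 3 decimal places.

ȳ_st ≈ 14.67, SE ≈ 0.928

ȳ_st = Σ W_h ȳ_h = (130·22.9 + 300·11.7 + 320·14.1)/750 = 14.66533
V̂(ȳ_st) = Σ W_h² (1 − n_h/N_h) s_h²/n_h, with W_h = N_h/N and N = 750:
  stratum A: (130/750)²·(1 − 13/130)·14.75²/13 = 0.45253
  stratum B: (300/750)²·(1 − 34/300)·7.48²/34 = 0.233456
  stratum C: (320/750)²·(1 − 33/320)·5.96²/33 = 0.175747
V̂(ȳ_st) = 0.861733
SE(ȳ_st) = √0.861733 = 0.928296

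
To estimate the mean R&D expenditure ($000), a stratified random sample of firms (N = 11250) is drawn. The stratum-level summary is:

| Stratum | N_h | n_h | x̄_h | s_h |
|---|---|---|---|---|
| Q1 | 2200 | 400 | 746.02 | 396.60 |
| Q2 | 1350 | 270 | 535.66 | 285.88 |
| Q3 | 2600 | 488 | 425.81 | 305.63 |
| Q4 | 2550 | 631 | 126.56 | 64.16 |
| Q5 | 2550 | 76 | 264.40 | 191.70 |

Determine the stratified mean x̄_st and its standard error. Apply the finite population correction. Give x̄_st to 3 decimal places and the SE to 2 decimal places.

x̄_st ≈ 397.195, SE ≈ 6.96

x̄_st = Σ W_h x̄_h = (2200·746.02 + 1350·535.66 + 2600·425.81 + 2550·126.56 + 2550·264.40)/11250 = 397.19458
V̂(x̄_st) = Σ W_h² (1 − n_h/N_h) s_h²/n_h, with W_h = N_h/N and N = 11250:
  stratum Q1: (2200/11250)²·(1 − 400/2200)·396.60²/400 = 12.3037
  stratum Q2: (1350/11250)²·(1 − 270/1350)·285.88²/270 = 3.48703
  stratum Q3: (2600/11250)²·(1 − 488/2600)·305.63²/488 = 8.3049
  stratum Q4: (2550/11250)²·(1 − 631/2550)·64.16²/631 = 0.252237
  stratum Q5: (2550/11250)²·(1 − 76/2550)·191.70²/76 = 24.1027
V̂(x̄_st) = 48.4506
SE(x̄_st) = √48.4506 = 6.96064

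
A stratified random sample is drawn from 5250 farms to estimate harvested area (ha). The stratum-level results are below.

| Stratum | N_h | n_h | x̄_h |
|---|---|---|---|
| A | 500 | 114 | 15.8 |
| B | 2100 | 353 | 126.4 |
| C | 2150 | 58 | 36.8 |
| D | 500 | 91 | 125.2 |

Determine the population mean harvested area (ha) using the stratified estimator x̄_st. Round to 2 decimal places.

N = Σ N_h = 5250. Stratum weights W_h = N_h/N.
x̄_st = (500·15.8 + 2100·126.4 + 2150·36.8 + 500·125.2) / 5250 = 79.0590

x̄_st ≈ 79.06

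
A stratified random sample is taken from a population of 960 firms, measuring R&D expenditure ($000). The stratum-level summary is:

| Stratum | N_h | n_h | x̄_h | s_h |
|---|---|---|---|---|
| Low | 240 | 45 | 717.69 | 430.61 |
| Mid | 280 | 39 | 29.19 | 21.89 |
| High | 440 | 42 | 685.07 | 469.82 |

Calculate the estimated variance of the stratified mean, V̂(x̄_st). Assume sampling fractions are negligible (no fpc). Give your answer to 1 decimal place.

V̂(x̄_st) ≈ 1362.6

V̂(x̄_st) = Σ W_h² s_h²/n_h, with W_h = N_h/N and N = 960:
  stratum Low: (240/960)²·430.61²/45 = 257.535
  stratum Mid: (280/960)²·21.89²/39 = 1.0452
  stratum High: (440/960)²·469.82²/42 = 1104.02
V̂(x̄_st) = 1362.6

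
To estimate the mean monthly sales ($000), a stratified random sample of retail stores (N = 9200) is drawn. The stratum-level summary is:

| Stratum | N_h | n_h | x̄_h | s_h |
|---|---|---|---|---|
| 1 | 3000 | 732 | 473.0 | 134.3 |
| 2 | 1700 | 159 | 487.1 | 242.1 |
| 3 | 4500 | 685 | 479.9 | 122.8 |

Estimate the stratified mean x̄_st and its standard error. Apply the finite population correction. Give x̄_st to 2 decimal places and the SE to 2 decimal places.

x̄_st = Σ W_h x̄_h = (3000·473.0 + 1700·487.1 + 4500·479.9)/9200 = 478.98043
V̂(x̄_st) = Σ W_h² (1 − n_h/N_h) s_h²/n_h, with W_h = N_h/N and N = 9200:
  stratum 1: (3000/9200)²·(1 − 732/3000)·134.3²/732 = 1.98075
  stratum 2: (1700/9200)²·(1 − 159/1700)·242.1²/159 = 11.4095
  stratum 3: (4500/9200)²·(1 − 685/4500)·122.8²/685 = 4.46517
V̂(x̄_st) = 17.8555
SE(x̄_st) = √17.8555 = 4.22557

x̄_st ≈ 478.98, SE ≈ 4.23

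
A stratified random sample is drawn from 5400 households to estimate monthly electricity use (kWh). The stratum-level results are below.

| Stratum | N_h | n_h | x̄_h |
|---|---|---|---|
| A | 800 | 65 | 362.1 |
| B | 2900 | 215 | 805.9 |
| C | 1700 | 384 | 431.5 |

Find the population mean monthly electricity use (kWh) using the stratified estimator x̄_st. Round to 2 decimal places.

N = Σ N_h = 5400. Stratum weights W_h = N_h/N.
x̄_st = (800·362.1 + 2900·805.9 + 1700·431.5) / 5400 = 622.2852

x̄_st ≈ 622.29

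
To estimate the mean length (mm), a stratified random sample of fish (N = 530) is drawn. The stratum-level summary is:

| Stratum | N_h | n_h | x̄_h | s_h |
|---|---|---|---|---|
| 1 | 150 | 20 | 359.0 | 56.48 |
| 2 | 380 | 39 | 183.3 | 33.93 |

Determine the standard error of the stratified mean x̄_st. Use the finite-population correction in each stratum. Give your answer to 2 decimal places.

V̂(x̄_st) = Σ W_h² (1 − n_h/N_h) s_h²/n_h, with W_h = N_h/N and N = 530:
  stratum 1: (150/530)²·(1 − 20/150)·56.48²/20 = 11.0724
  stratum 2: (380/530)²·(1 − 39/380)·33.93²/39 = 13.6172
V̂(x̄_st) = 24.6897
SE(x̄_st) = √24.6897 = 4.96887

SE(x̄_st) ≈ 4.97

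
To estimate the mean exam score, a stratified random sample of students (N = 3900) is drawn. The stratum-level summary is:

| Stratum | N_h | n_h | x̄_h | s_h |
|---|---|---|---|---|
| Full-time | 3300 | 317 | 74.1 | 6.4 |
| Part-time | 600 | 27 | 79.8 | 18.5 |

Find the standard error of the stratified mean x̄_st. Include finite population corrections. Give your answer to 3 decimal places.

V̂(x̄_st) = Σ W_h² (1 − n_h/N_h) s_h²/n_h, with W_h = N_h/N and N = 3900:
  stratum Full-time: (3300/3900)²·(1 − 317/3300)·6.4²/317 = 0.0836255
  stratum Part-time: (600/3900)²·(1 − 27/600)·18.5²/27 = 0.286521
V̂(x̄_st) = 0.370146
SE(x̄_st) = √0.370146 = 0.608397

SE(x̄_st) ≈ 0.608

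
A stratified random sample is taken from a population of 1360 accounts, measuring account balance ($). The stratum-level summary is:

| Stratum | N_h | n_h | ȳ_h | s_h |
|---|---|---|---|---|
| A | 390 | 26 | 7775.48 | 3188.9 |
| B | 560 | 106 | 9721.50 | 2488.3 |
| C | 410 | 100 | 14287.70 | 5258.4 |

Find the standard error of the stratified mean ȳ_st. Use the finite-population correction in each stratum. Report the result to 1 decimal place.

V̂(ȳ_st) = Σ W_h² (1 − n_h/N_h) s_h²/n_h, with W_h = N_h/N and N = 1360:
  stratum A: (390/1360)²·(1 − 26/390)·3188.9²/26 = 30019
  stratum B: (560/1360)²·(1 − 106/560)·2488.3²/106 = 8029.08
  stratum C: (410/1360)²·(1 − 100/410)·5258.4²/100 = 19000.9
V̂(ȳ_st) = 57049
SE(ȳ_st) = √57049 = 238.849

SE(ȳ_st) ≈ 238.8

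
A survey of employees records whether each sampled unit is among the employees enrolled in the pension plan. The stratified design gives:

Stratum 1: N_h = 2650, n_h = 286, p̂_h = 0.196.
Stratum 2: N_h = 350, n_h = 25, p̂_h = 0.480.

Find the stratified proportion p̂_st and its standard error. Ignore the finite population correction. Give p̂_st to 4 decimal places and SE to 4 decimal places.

N = 3000; stratum weights W_h = N_h/N.
p̂_st = Σ W_h p̂_h = (2650·0.196 + 350·0.480)/3000 = 0.22913
V̂(p̂_st) = Σ W_h² p̂_h(1−p̂_h)/(n_h−1):
  stratum 1: (2650/3000)²·0.196·0.804/285 = 0.000431436
  stratum 2: (350/3000)²·0.480·0.520/24 = 0.000141556
V̂(p̂_st) = 0.000572992; SE = √V̂ = 0.0239372

p̂_st ≈ 0.2291, SE ≈ 0.0239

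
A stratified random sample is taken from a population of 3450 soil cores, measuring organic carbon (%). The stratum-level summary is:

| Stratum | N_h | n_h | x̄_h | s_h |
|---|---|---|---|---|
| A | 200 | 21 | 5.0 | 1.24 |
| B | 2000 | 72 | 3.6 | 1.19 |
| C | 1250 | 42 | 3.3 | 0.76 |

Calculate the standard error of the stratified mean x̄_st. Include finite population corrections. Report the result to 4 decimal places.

SE(x̄_st) ≈ 0.0913

V̂(x̄_st) = Σ W_h² (1 − n_h/N_h) s_h²/n_h, with W_h = N_h/N and N = 3450:
  stratum A: (200/3450)²·(1 − 21/200)·1.24²/21 = 0.000220226
  stratum B: (2000/3450)²·(1 − 72/2000)·1.19²/72 = 0.00637177
  stratum C: (1250/3450)²·(1 − 42/1250)·0.76²/42 = 0.00174468
V̂(x̄_st) = 0.00833668
SE(x̄_st) = √0.00833668 = 0.0913054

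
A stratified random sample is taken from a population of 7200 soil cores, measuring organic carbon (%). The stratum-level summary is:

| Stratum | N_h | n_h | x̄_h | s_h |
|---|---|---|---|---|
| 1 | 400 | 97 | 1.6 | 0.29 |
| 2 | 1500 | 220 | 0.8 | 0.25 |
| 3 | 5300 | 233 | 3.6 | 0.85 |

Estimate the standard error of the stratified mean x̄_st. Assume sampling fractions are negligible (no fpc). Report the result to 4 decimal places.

V̂(x̄_st) = Σ W_h² s_h²/n_h, with W_h = N_h/N and N = 7200:
  stratum 1: (400/7200)²·0.29²/97 = 2.67596e-06
  stratum 2: (1500/7200)²·0.25²/220 = 1.23303e-05
  stratum 3: (5300/7200)²·0.85²/233 = 0.00168023
V̂(x̄_st) = 0.00169524
SE(x̄_st) = √0.00169524 = 0.0411732

SE(x̄_st) ≈ 0.0412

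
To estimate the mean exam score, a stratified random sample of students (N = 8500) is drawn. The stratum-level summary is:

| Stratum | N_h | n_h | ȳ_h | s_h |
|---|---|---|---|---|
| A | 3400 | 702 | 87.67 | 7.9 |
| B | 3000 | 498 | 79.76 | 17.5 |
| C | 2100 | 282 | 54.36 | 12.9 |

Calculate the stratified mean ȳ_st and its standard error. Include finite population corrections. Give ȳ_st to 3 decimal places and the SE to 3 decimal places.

ȳ_st ≈ 76.649, SE ≈ 0.326

ȳ_st = Σ W_h ȳ_h = (3400·87.67 + 3000·79.76 + 2100·54.36)/8500 = 76.64871
V̂(ȳ_st) = Σ W_h² (1 − n_h/N_h) s_h²/n_h, with W_h = N_h/N and N = 8500:
  stratum A: (3400/8500)²·(1 − 702/3400)·7.9²/702 = 0.0112876
  stratum B: (3000/8500)²·(1 − 498/3000)·17.5²/498 = 0.0638877
  stratum C: (2100/8500)²·(1 − 282/2100)·12.9²/282 = 0.0311821
V̂(ȳ_st) = 0.106357
SE(ȳ_st) = √0.106357 = 0.326125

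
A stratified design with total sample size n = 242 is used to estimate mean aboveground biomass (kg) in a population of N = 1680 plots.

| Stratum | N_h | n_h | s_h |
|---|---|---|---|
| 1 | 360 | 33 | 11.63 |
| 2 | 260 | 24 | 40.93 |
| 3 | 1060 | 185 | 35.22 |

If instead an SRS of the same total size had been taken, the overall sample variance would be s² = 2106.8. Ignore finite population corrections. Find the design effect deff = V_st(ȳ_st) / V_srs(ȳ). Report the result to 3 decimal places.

deff ≈ 0.520

V̂(ȳ_st) = Σ W_h² s_h²/n_h, with W_h = N_h/N and N = 1680:
  stratum 1: (360/1680)²·11.63²/33 = 0.188205
  stratum 2: (260/1680)²·40.93²/24 = 1.67186
  stratum 3: (1060/1680)²·35.22²/185 = 2.66932
V_st = 4.52938
V_srs = s²/n = 2106.8/242 = 8.70579
deff = V_st / V_srs = 4.52938/8.70579 = 0.5203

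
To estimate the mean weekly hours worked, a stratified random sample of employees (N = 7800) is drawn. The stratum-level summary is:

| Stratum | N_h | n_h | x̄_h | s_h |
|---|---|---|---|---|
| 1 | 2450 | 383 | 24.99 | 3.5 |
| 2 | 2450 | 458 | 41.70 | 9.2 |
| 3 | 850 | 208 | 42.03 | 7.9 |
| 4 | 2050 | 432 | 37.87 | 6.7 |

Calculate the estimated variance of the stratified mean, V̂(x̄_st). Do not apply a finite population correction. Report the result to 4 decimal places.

V̂(x̄_st) ≈ 0.0321

V̂(x̄_st) = Σ W_h² s_h²/n_h, with W_h = N_h/N and N = 7800:
  stratum 1: (2450/7800)²·3.5²/383 = 0.00315559
  stratum 2: (2450/7800)²·9.2²/458 = 0.0182328
  stratum 3: (850/7800)²·7.9²/208 = 0.00356319
  stratum 4: (2050/7800)²·6.7²/432 = 0.00717768
V̂(x̄_st) = 0.0321293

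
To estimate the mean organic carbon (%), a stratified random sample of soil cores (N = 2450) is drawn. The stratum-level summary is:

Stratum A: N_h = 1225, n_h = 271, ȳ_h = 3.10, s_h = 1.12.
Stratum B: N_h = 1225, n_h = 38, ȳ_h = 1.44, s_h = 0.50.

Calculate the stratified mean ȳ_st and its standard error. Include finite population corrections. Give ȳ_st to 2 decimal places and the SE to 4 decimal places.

ȳ_st ≈ 2.27, SE ≈ 0.0499

ȳ_st = Σ W_h ȳ_h = (1225·3.10 + 1225·1.44)/2450 = 2.27000
V̂(ȳ_st) = Σ W_h² (1 − n_h/N_h) s_h²/n_h, with W_h = N_h/N and N = 2450:
  stratum A: (1225/2450)²·(1 − 271/1225)·1.12²/271 = 0.000901196
  stratum B: (1225/2450)²·(1 − 38/1225)·0.50²/38 = 0.00159372
V̂(ȳ_st) = 0.00249491
SE(ȳ_st) = √0.00249491 = 0.0499491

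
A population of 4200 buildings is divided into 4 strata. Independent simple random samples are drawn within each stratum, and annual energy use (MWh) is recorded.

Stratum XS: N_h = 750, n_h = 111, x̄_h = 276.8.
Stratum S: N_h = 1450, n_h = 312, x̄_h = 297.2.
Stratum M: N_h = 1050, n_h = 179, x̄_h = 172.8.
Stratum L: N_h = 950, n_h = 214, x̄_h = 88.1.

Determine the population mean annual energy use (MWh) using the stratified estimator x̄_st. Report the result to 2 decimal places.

x̄_st ≈ 215.16

N = Σ N_h = 4200. Stratum weights W_h = N_h/N.
x̄_st = (750·276.8 + 1450·297.2 + 1050·172.8 + 950·88.1) / 4200 = 215.1607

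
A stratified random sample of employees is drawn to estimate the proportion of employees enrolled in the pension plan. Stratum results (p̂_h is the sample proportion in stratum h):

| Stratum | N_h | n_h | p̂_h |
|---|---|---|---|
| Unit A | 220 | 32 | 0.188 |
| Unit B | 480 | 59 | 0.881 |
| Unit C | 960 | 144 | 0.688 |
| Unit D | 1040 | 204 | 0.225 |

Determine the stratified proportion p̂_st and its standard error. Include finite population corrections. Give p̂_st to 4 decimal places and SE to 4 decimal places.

N = 2700; stratum weights W_h = N_h/N.
p̂_st = Σ W_h p̂_h = (220·0.188 + 480·0.881 + 960·0.688 + 1040·0.225)/2700 = 0.50323
V̂(p̂_st) = Σ W_h² (1 − n_h/N_h) p̂_h(1−p̂_h)/(n_h−1):
  stratum Unit A: (220/2700)²·(1 − 32/220)·0.188·0.812/31 = 2.79386e-05
  stratum Unit B: (480/2700)²·(1 − 59/480)·0.881·0.119/58 = 5.01061e-05
  stratum Unit C: (960/2700)²·(1 − 144/960)·0.688·0.312/143 = 0.000161302
  stratum Unit D: (1040/2700)²·(1 − 204/1040)·0.225·0.775/203 = 0.000102447
V̂(p̂_st) = 0.000341794; SE = √V̂ = 0.0184877

p̂_st ≈ 0.5032, SE ≈ 0.0185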